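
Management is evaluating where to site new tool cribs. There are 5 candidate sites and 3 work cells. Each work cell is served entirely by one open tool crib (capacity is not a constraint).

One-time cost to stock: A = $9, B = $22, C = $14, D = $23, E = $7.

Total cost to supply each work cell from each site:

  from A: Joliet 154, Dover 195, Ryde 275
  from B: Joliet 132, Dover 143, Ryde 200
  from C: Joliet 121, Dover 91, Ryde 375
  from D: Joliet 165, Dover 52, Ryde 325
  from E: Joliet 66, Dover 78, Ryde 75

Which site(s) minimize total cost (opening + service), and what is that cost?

Open D and E; minimum total cost 223.

For any fixed open set, each work cell goes to its cheapest open site; total = fixed + service.
{D, E}: Joliet→E 66, Dover→D 52, Ryde→E 75. Service 193; fixed 30; total 223.
{E}: Joliet→E 66, Dover→E 78, Ryde→E 75. Service 219; fixed 7; total 226.
{A, D, E}: service 193 + fixed 39 = 232
{A, B, C, D, E}: service 193 + fixed 75 = 268
No other subset beats 223.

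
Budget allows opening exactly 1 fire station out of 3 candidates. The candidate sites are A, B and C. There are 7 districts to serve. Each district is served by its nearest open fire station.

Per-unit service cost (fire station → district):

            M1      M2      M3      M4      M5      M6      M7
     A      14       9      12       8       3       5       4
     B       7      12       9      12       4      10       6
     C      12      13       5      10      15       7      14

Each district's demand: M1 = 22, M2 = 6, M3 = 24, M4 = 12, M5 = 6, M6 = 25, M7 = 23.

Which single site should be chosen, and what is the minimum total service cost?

With exactly 1 open, each district uses its cheapest among the chosen.
{A}: M1→A 14·22=308, M2→A 9·6=54, M3→A 12·24=288, M4→A 8·12=96, M5→A 3·6=18, M6→A 5·25=125, M7→A 4·23=92. Service cost 981.
{B}: service cost 998
{C}: service cost 1169
Among all 3 size-1 choices, {A} is lowest.

Choose A only; total service cost 981.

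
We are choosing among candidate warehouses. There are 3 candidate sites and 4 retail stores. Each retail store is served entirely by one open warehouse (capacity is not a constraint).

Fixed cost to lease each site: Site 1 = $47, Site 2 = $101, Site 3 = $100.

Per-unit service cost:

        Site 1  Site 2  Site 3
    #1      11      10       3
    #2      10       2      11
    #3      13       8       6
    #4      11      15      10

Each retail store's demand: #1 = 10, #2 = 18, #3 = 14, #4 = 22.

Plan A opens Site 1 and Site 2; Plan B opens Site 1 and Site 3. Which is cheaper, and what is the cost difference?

Plan A is cheaper by 23.

Plan A: {Site 1, Site 2}: #1→Site 2 10·10=100, #2→Site 2 2·18=36, #3→Site 2 8·14=112, #4→Site 1 11·22=242. Service 490; fixed 148; total 638.
Plan B: {Site 1, Site 3}: #1→Site 3 3·10=30, #2→Site 1 10·18=180, #3→Site 3 6·14=84, #4→Site 3 10·22=220. Service 514; fixed 147; total 661.
Difference: |638 − 661| = 23.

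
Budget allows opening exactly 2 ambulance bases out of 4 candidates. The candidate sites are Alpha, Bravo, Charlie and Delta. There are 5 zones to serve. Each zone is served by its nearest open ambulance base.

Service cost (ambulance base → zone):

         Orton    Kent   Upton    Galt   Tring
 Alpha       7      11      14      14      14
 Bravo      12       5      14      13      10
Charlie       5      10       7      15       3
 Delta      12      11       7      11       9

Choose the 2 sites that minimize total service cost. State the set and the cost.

With exactly 2 open, each zone uses its cheapest among the chosen.
{Bravo, Charlie}: Orton→Charlie 5, Kent→Bravo 5, Upton→Charlie 7, Galt→Bravo 13, Tring→Charlie 3. Service cost 33.
{Charlie, Delta}: service cost 36
{Alpha, Charlie}: service cost 39
Among all 6 size-2 choices, {Bravo, Charlie} is lowest.

Choose Bravo and Charlie; total service cost 33.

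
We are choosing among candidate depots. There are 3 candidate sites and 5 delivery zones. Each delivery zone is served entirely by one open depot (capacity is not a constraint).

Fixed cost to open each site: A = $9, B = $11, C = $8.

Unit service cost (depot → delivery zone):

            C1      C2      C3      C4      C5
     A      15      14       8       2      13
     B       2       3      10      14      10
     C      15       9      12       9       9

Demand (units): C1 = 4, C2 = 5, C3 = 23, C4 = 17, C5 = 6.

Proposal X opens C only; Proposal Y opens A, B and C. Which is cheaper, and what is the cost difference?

Proposal X: {C}: C1→C 15·4=60, C2→C 9·5=45, C3→C 12·23=276, C4→C 9·17=153, C5→C 9·6=54. Service 588; fixed 8; total 596.
Proposal Y: {A, B, C}: C1→B 2·4=8, C2→B 3·5=15, C3→A 8·23=184, C4→A 2·17=34, C5→C 9·6=54. Service 295; fixed 28; total 323.
Difference: |596 − 323| = 273.

Proposal Y is cheaper by 273.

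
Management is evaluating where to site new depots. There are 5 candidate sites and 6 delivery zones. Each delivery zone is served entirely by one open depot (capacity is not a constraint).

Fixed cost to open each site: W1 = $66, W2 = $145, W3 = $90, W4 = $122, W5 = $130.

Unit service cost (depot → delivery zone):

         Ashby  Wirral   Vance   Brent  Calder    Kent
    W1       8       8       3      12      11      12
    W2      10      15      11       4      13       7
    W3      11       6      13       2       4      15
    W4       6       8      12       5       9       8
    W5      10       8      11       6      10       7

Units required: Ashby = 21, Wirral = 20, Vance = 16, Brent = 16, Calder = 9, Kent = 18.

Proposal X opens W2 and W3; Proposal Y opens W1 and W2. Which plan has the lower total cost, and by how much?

Proposal Y is cheaper by 59.

Proposal X: {W2, W3}: Ashby→W2 10·21=210, Wirral→W3 6·20=120, Vance→W2 11·16=176, Brent→W3 2·16=32, Calder→W3 4·9=36, Kent→W2 7·18=126. Service 700; fixed 235; total 935.
Proposal Y: {W1, W2}: Ashby→W1 8·21=168, Wirral→W1 8·20=160, Vance→W1 3·16=48, Brent→W2 4·16=64, Calder→W1 11·9=99, Kent→W2 7·18=126. Service 665; fixed 211; total 876.
Difference: |935 − 876| = 59.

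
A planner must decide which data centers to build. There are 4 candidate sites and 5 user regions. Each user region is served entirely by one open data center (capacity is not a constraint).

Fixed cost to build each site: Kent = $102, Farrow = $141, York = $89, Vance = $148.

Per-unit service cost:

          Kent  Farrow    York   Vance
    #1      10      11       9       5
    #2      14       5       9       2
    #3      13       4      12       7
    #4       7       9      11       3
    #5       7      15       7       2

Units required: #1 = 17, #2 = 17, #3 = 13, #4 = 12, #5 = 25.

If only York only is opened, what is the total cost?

Each user region is assigned to its cheapest site among the open ones.
{York}: #1→York 9·17=153, #2→York 9·17=153, #3→York 12·13=156, #4→York 11·12=132, #5→York 7·25=175. Service 769; fixed 89; total 858.

Total cost: 858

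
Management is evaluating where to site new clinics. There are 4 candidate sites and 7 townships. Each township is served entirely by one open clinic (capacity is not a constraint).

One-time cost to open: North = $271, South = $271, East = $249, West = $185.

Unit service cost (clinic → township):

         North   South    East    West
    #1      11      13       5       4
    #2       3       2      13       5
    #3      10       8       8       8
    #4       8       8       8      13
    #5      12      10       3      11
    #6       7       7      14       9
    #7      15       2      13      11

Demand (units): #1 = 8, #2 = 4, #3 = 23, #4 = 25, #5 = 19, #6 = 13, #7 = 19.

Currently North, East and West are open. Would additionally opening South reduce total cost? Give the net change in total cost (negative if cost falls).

Current service cost with {North, East, West}: 785.
Adding South: each township re-picks its cheapest; new service cost 610, saving 175.
Extra fixed cost: 271. Net change = 271 − 175 = 96.
(Totals: 1490 → 1586.)

No — net change +96 (cost rises by 96).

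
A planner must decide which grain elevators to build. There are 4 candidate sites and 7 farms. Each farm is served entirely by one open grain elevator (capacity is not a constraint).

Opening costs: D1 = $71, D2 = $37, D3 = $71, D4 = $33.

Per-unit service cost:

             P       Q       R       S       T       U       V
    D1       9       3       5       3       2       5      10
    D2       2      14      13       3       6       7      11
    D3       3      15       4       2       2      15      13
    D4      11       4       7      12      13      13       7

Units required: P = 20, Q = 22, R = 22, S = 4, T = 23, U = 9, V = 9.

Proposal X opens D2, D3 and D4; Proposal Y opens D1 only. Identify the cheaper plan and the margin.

Proposal X: {D2, D3, D4}: P→D2 2·20=40, Q→D4 4·22=88, R→D3 4·22=88, S→D3 2·4=8, T→D3 2·23=46, U→D2 7·9=63, V→D4 7·9=63. Service 396; fixed 141; total 537.
Proposal Y: {D1}: P→D1 9·20=180, Q→D1 3·22=66, R→D1 5·22=110, S→D1 3·4=12, T→D1 2·23=46, U→D1 5·9=45, V→D1 10·9=90. Service 549; fixed 71; total 620.
Difference: |537 − 620| = 83.

Proposal X is cheaper by 83.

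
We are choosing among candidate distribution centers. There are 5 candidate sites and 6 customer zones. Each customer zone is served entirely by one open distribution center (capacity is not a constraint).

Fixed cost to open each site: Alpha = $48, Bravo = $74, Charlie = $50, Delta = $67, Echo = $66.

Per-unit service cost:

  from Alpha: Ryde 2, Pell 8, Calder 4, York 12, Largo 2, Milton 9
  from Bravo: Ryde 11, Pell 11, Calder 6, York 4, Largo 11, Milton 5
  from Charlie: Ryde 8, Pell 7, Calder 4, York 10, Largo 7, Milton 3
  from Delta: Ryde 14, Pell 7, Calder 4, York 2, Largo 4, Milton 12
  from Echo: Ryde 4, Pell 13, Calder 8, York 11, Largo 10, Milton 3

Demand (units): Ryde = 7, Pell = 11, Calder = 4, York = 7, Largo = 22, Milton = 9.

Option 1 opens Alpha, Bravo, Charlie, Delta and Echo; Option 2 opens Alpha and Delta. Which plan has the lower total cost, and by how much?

Option 1: {Alpha, Bravo, Charlie, Delta, Echo}: Ryde→Alpha 2·7=14, Pell→Charlie 7·11=77, Calder→Alpha 4·4=16, York→Delta 2·7=14, Largo→Alpha 2·22=44, Milton→Charlie 3·9=27. Service 192; fixed 305; total 497.
Option 2: {Alpha, Delta}: Ryde→Alpha 2·7=14, Pell→Delta 7·11=77, Calder→Alpha 4·4=16, York→Delta 2·7=14, Largo→Alpha 2·22=44, Milton→Alpha 9·9=81. Service 246; fixed 115; total 361.
Difference: |497 − 361| = 136.

Option 2 is cheaper by 136.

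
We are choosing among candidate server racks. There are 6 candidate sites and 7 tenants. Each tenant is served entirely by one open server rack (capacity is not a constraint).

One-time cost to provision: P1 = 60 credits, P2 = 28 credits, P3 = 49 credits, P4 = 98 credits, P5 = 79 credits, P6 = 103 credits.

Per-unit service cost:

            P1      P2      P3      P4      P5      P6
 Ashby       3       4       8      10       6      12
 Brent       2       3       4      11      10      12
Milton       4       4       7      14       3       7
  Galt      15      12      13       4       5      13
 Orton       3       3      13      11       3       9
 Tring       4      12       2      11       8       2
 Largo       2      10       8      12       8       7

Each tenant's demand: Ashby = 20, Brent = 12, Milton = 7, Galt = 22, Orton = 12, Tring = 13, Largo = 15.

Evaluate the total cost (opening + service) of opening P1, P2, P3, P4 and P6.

Total cost: 630

Each tenant is assigned to its cheapest site among the open ones.
{P1, P2, P3, P4, P6}: Ashby→P1 3·20=60, Brent→P1 2·12=24, Milton→P1 4·7=28, Galt→P4 4·22=88, Orton→P1 3·12=36, Tring→P3 2·13=26, Largo→P1 2·15=30. Service 292; fixed 338; total 630.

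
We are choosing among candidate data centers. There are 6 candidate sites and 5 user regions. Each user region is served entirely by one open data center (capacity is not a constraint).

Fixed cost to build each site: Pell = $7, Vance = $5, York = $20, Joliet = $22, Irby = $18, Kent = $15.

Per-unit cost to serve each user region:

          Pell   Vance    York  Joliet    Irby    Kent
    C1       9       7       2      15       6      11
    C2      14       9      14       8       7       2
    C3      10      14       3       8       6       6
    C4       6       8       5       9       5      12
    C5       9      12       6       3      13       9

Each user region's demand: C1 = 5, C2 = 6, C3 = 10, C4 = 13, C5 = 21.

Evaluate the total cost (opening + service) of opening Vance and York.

Total cost: 310

Each user region is assigned to its cheapest site among the open ones.
{Vance, York}: C1→York 2·5=10, C2→Vance 9·6=54, C3→York 3·10=30, C4→York 5·13=65, C5→York 6·21=126. Service 285; fixed 25; total 310.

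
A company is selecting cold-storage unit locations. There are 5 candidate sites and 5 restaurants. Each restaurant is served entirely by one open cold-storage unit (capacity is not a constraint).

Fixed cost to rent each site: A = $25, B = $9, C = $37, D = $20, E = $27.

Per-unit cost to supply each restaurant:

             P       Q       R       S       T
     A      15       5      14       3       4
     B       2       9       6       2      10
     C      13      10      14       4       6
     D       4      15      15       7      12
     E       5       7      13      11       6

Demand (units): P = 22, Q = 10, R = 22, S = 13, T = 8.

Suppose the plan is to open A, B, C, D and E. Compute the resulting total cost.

Total cost: 402

Each restaurant is assigned to its cheapest site among the open ones.
{A, B, C, D, E}: P→B 2·22=44, Q→A 5·10=50, R→B 6·22=132, S→B 2·13=26, T→A 4·8=32. Service 284; fixed 118; total 402.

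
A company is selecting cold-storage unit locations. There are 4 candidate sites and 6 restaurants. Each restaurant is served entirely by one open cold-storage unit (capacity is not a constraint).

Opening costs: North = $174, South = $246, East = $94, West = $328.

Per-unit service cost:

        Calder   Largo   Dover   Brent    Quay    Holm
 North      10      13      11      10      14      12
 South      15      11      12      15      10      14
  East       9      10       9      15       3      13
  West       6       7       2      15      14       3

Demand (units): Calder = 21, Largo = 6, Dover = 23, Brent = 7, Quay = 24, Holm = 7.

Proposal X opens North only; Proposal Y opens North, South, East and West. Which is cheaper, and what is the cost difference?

Proposal X: {North}: Calder→North 10·21=210, Largo→North 13·6=78, Dover→North 11·23=253, Brent→North 10·7=70, Quay→North 14·24=336, Holm→North 12·7=84. Service 1031; fixed 174; total 1205.
Proposal Y: {North, South, East, West}: Calder→West 6·21=126, Largo→West 7·6=42, Dover→West 2·23=46, Brent→North 10·7=70, Quay→East 3·24=72, Holm→West 3·7=21. Service 377; fixed 842; total 1219.
Difference: |1205 − 1219| = 14.

Proposal X is cheaper by 14.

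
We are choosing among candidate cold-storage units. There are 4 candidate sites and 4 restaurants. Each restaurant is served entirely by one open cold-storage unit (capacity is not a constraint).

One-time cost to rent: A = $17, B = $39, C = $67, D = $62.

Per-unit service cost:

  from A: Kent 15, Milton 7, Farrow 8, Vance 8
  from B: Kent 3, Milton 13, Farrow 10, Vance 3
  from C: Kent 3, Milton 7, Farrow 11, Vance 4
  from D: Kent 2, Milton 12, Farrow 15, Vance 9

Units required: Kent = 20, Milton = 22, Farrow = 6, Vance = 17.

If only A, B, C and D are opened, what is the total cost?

Total cost: 478

Each restaurant is assigned to its cheapest site among the open ones.
{A, B, C, D}: Kent→D 2·20=40, Milton→A 7·22=154, Farrow→A 8·6=48, Vance→B 3·17=51. Service 293; fixed 185; total 478.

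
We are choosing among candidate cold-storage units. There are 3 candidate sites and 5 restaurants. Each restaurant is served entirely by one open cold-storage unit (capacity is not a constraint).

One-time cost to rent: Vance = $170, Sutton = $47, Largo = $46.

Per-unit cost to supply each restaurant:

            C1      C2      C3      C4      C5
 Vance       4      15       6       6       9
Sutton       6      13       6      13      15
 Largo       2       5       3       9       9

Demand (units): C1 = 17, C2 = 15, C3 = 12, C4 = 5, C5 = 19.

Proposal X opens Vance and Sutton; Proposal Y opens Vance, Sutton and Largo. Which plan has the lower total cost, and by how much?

Proposal Y is cheaper by 144.

Proposal X: {Vance, Sutton}: C1→Vance 4·17=68, C2→Sutton 13·15=195, C3→Vance 6·12=72, C4→Vance 6·5=30, C5→Vance 9·19=171. Service 536; fixed 217; total 753.
Proposal Y: {Vance, Sutton, Largo}: C1→Largo 2·17=34, C2→Largo 5·15=75, C3→Largo 3·12=36, C4→Vance 6·5=30, C5→Vance 9·19=171. Service 346; fixed 263; total 609.
Difference: |753 − 609| = 144.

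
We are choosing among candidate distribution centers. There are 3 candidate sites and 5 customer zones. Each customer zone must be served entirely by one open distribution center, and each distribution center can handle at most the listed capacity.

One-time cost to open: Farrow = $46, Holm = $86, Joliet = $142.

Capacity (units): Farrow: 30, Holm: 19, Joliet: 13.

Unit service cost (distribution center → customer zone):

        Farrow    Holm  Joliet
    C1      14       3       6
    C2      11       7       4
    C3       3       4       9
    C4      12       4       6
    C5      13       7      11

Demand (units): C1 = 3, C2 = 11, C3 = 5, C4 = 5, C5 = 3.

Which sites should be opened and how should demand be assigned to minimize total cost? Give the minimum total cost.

Minimum total cost: 292

Open {Farrow, Holm}: C1→Holm 3·3=9, C2→Holm 7·11=77, C3→Farrow 3·5=15, C4→Holm 4·5=20, C5→Farrow 13·3=39.
Loads: Farrow carries 8/30, Holm carries 19/19. Service 160; fixed 132; total 292.
Next best feasible plan costs 307.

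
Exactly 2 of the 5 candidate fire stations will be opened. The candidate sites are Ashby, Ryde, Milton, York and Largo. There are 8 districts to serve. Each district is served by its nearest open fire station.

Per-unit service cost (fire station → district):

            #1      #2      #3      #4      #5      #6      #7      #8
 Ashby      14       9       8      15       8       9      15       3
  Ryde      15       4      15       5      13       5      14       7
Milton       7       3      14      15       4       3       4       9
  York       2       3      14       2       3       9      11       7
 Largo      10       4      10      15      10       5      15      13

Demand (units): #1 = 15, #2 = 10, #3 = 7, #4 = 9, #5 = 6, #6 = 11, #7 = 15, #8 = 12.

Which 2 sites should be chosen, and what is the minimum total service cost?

With exactly 2 open, each district uses its cheapest among the chosen.
{Milton, York}: #1→York 2·15=30, #2→Milton 3·10=30, #3→Milton 14·7=98, #4→York 2·9=18, #5→York 3·6=18, #6→Milton 3·11=33, #7→Milton 4·15=60, #8→York 7·12=84. Service cost 371.
{Ashby, York}: service cost 452
{York, Largo}: service cost 470
Among all 10 size-2 choices, {Milton, York} is lowest.

Choose Milton and York; total service cost 371.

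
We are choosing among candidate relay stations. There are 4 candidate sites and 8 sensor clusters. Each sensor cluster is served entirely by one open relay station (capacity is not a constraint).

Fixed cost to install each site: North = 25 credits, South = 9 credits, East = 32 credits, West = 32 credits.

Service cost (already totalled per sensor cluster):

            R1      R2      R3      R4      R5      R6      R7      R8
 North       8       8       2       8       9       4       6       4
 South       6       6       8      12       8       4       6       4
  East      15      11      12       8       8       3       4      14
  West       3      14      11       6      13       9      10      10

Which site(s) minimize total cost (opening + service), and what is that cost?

For any fixed open set, each sensor cluster goes to its cheapest open site; total = fixed + service.
{South}: R1→South 6, R2→South 6, R3→South 8, R4→South 12, R5→South 8, R6→South 4, R7→South 6, R8→South 4. Service 54; fixed 9; total 63.
{North}: R1→North 8, R2→North 8, R3→North 2, R4→North 8, R5→North 9, R6→North 4, R7→North 6, R8→North 4. Service 49; fixed 25; total 74.
{North, South}: service 44 + fixed 34 = 78
{North, South, East, West}: service 36 + fixed 98 = 134
No other subset beats 63.

Open South only; minimum total cost 63.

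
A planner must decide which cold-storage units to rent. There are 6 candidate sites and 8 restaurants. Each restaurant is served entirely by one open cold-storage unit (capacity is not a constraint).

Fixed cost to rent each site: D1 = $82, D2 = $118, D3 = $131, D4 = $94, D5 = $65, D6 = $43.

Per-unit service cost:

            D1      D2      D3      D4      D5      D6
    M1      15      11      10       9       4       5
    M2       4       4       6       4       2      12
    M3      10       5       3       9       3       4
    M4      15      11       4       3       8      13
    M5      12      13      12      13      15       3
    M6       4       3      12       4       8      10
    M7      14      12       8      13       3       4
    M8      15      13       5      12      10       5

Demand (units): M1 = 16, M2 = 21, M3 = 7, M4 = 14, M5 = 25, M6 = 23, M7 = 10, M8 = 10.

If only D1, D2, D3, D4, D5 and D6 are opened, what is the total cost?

Total cost: 926

Each restaurant is assigned to its cheapest site among the open ones.
{D1, D2, D3, D4, D5, D6}: M1→D5 4·16=64, M2→D5 2·21=42, M3→D3 3·7=21, M4→D4 3·14=42, M5→D6 3·25=75, M6→D2 3·23=69, M7→D5 3·10=30, M8→D3 5·10=50. Service 393; fixed 533; total 926.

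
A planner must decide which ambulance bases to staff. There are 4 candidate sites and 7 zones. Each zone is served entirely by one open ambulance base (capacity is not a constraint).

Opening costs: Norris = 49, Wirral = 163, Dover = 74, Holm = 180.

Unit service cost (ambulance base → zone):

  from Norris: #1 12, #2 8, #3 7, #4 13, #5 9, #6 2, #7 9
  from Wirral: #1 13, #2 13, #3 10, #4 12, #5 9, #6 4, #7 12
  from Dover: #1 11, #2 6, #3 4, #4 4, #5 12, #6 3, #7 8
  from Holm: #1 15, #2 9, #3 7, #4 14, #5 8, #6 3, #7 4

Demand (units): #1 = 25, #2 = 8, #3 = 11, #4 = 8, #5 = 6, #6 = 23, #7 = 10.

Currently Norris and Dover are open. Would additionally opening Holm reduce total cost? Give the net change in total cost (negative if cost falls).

Current service cost with {Norris, Dover}: 579.
Adding Holm: each zone re-picks its cheapest; new service cost 533, saving 46.
Extra fixed cost: 180. Net change = 180 − 46 = 134.
(Totals: 702 → 836.)

No — net change +134 (cost rises by 134).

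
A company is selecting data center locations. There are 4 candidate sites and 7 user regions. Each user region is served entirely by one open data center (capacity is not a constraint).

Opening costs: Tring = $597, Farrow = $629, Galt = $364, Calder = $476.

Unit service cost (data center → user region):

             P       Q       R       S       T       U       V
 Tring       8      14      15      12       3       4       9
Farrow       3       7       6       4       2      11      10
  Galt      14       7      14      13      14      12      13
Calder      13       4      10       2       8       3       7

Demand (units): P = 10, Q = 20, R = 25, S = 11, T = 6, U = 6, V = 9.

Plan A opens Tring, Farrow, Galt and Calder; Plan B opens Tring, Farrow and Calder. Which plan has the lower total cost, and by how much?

Plan B is cheaper by 364.

Plan A: {Tring, Farrow, Galt, Calder}: P→Farrow 3·10=30, Q→Calder 4·20=80, R→Farrow 6·25=150, S→Calder 2·11=22, T→Farrow 2·6=12, U→Calder 3·6=18, V→Calder 7·9=63. Service 375; fixed 2066; total 2441.
Plan B: {Tring, Farrow, Calder}: P→Farrow 3·10=30, Q→Calder 4·20=80, R→Farrow 6·25=150, S→Calder 2·11=22, T→Farrow 2·6=12, U→Calder 3·6=18, V→Calder 7·9=63. Service 375; fixed 1702; total 2077.
Difference: |2441 − 2077| = 364.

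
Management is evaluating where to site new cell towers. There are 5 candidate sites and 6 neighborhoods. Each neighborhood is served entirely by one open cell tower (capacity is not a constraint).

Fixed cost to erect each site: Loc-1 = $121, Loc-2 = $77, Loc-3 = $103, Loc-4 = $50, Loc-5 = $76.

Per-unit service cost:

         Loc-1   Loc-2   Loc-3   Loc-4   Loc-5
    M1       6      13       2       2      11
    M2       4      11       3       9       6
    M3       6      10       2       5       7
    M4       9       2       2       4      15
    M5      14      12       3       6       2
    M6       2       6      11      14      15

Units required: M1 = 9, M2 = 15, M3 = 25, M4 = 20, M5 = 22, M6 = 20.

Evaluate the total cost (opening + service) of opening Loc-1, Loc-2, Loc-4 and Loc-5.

Total cost: 651

Each neighborhood is assigned to its cheapest site among the open ones.
{Loc-1, Loc-2, Loc-4, Loc-5}: M1→Loc-4 2·9=18, M2→Loc-1 4·15=60, M3→Loc-4 5·25=125, M4→Loc-2 2·20=40, M5→Loc-5 2·22=44, M6→Loc-1 2·20=40. Service 327; fixed 324; total 651.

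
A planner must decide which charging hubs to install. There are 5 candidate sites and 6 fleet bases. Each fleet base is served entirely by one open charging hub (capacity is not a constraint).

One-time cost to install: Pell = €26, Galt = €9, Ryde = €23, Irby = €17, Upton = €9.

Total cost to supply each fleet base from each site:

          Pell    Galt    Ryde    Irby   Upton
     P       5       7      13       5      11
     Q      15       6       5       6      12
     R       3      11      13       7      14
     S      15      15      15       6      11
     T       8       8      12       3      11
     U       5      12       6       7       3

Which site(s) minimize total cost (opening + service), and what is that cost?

Open Irby only; minimum total cost 51.

For any fixed open set, each fleet base goes to its cheapest open site; total = fixed + service.
{Irby}: P→Irby 5, Q→Irby 6, R→Irby 7, S→Irby 6, T→Irby 3, U→Irby 7. Service 34; fixed 17; total 51.
{Irby, Upton}: P→Irby 5, Q→Irby 6, R→Irby 7, S→Irby 6, T→Irby 3, U→Upton 3. Service 30; fixed 26; total 56.
{Galt, Irby}: service 34 + fixed 26 = 60
{Pell, Galt, Ryde, Irby, Upton}: service 25 + fixed 84 = 109
No other subset beats 51.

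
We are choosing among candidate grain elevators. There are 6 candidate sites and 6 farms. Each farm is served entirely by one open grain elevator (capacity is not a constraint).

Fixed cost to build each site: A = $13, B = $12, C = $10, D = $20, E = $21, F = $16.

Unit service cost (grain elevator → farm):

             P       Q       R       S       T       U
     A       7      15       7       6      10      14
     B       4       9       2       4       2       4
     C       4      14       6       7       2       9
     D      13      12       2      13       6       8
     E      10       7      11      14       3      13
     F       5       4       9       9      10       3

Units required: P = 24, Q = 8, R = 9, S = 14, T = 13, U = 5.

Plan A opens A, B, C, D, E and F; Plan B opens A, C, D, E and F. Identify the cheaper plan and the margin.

Plan A: {A, B, C, D, E, F}: P→B 4·24=96, Q→F 4·8=32, R→B 2·9=18, S→B 4·14=56, T→B 2·13=26, U→F 3·5=15. Service 243; fixed 92; total 335.
Plan B: {A, C, D, E, F}: P→C 4·24=96, Q→F 4·8=32, R→D 2·9=18, S→A 6·14=84, T→C 2·13=26, U→F 3·5=15. Service 271; fixed 80; total 351.
Difference: |335 − 351| = 16.

Plan A is cheaper by 16.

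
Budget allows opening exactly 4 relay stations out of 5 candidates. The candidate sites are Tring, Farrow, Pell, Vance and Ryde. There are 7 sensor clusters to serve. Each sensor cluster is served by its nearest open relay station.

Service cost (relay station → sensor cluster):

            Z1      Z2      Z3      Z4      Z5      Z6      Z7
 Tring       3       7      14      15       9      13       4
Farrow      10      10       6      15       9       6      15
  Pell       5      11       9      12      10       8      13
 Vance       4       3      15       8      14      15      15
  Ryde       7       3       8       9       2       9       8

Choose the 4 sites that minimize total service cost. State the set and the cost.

Choose Tring, Farrow, Vance and Ryde; total service cost 32.

With exactly 4 open, each sensor cluster uses its cheapest among the chosen.
{Tring, Farrow, Vance, Ryde}: Z1→Tring 3, Z2→Vance 3, Z3→Farrow 6, Z4→Vance 8, Z5→Ryde 2, Z6→Farrow 6, Z7→Tring 4. Service cost 32.
{Tring, Farrow, Pell, Ryde}: service cost 33
{Tring, Pell, Vance, Ryde}: service cost 36
Among all 5 size-4 choices, {Tring, Farrow, Vance, Ryde} is lowest.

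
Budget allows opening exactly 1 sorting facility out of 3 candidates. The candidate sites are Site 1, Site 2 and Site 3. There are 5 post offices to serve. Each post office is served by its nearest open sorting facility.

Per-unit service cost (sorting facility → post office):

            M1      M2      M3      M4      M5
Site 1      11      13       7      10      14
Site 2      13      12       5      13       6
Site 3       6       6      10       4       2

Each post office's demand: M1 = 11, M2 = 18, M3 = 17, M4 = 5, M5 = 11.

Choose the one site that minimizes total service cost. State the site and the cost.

With exactly 1 open, each post office uses its cheapest among the chosen.
{Site 3}: M1→Site 3 6·11=66, M2→Site 3 6·18=108, M3→Site 3 10·17=170, M4→Site 3 4·5=20, M5→Site 3 2·11=22. Service cost 386.
{Site 2}: service cost 575
{Site 1}: service cost 678
Among all 3 size-1 choices, {Site 3} is lowest.

Choose Site 3 only; total service cost 386.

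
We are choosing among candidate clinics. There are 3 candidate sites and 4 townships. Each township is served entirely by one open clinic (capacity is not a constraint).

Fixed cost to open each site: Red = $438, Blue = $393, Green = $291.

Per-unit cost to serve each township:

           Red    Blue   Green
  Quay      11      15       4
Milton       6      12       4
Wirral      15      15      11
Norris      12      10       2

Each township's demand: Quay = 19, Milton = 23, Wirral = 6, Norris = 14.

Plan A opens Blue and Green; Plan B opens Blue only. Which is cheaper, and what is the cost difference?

Plan A: {Blue, Green}: Quay→Green 4·19=76, Milton→Green 4·23=92, Wirral→Green 11·6=66, Norris→Green 2·14=28. Service 262; fixed 684; total 946.
Plan B: {Blue}: Quay→Blue 15·19=285, Milton→Blue 12·23=276, Wirral→Blue 15·6=90, Norris→Blue 10·14=140. Service 791; fixed 393; total 1184.
Difference: |946 − 1184| = 238.

Plan A is cheaper by 238.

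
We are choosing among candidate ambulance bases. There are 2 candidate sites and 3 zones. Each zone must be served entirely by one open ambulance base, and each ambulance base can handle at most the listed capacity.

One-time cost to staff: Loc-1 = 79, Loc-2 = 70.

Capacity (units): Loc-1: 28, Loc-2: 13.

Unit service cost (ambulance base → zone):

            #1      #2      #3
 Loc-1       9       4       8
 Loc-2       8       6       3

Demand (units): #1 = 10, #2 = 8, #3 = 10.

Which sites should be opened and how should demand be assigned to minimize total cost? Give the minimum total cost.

Minimum total cost: 281

Open {Loc-1}: #1→Loc-1 9·10=90, #2→Loc-1 4·8=32, #3→Loc-1 8·10=80.
Loads: Loc-1 carries 28/28. Service 202; fixed 79; total 281.
Next best feasible plan costs 301.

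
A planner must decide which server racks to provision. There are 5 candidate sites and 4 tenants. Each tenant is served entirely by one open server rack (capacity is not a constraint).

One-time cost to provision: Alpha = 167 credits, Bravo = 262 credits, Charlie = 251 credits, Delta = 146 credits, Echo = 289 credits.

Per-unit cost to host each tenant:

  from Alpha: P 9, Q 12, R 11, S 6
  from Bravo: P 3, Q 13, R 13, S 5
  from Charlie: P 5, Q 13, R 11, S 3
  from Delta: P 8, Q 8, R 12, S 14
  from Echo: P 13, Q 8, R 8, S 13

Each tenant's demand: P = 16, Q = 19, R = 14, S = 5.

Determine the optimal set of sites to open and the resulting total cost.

Open Delta only; minimum total cost 664.

For any fixed open set, each tenant goes to its cheapest open site; total = fixed + service.
{Delta}: P→Delta 8·16=128, Q→Delta 8·19=152, R→Delta 12·14=168, S→Delta 14·5=70. Service 518; fixed 146; total 664.
{Alpha}: P→Alpha 9·16=144, Q→Alpha 12·19=228, R→Alpha 11·14=154, S→Alpha 6·5=30. Service 556; fixed 167; total 723.
{Charlie}: service 496 + fixed 251 = 747
{Alpha, Bravo, Charlie, Delta, Echo}: P→Bravo 3·16=48, Q→Delta 8·19=152, R→Echo 8·14=112, S→Charlie 3·5=15. Service 327; fixed 1115; total 1442.
No other subset beats 664.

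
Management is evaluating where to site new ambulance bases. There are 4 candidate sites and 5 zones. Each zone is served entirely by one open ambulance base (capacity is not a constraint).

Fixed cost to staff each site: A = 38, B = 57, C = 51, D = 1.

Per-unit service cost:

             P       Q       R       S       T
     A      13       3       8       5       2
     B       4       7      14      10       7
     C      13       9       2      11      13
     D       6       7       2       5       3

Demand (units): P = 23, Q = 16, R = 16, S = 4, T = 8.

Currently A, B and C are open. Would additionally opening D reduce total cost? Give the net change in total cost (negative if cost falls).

No — net change +1 (cost rises by 1).

Current service cost with {A, B, C}: 208.
Adding D: each zone re-picks its cheapest; new service cost 208, saving 0.
Extra fixed cost: 1. Net change = 1 − 0 = 1.
(Totals: 354 → 355.)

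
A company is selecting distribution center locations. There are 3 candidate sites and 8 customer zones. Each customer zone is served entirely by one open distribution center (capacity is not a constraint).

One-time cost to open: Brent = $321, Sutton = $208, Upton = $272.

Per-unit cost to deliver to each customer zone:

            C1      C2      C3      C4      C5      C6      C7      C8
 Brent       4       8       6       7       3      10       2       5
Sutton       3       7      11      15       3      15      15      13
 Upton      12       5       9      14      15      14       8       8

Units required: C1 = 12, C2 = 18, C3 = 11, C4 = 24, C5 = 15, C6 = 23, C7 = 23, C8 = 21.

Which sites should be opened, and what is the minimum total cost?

For any fixed open set, each customer zone goes to its cheapest open site; total = fixed + service.
{Brent}: C1→Brent 4·12=48, C2→Brent 8·18=144, C3→Brent 6·11=66, C4→Brent 7·24=168, C5→Brent 3·15=45, C6→Brent 10·23=230, C7→Brent 2·23=46, C8→Brent 5·21=105. Service 852; fixed 321; total 1173.
{Brent, Sutton}: C1→Sutton 3·12=36, C2→Sutton 7·18=126, C3→Brent 6·11=66, C4→Brent 7·24=168, C5→Brent 3·15=45, C6→Brent 10·23=230, C7→Brent 2·23=46, C8→Brent 5·21=105. Service 822; fixed 529; total 1351.
{Brent, Upton}: C1→Brent 4·12=48, C2→Upton 5·18=90, C3→Brent 6·11=66, C4→Brent 7·24=168, C5→Brent 3·15=45, C6→Brent 10·23=230, C7→Brent 2·23=46, C8→Brent 5·21=105. Service 798; fixed 593; total 1391.
{Brent, Sutton, Upton}: service 786 + fixed 801 = 1587
No other subset beats 1173.

Open Brent only; minimum total cost 1173.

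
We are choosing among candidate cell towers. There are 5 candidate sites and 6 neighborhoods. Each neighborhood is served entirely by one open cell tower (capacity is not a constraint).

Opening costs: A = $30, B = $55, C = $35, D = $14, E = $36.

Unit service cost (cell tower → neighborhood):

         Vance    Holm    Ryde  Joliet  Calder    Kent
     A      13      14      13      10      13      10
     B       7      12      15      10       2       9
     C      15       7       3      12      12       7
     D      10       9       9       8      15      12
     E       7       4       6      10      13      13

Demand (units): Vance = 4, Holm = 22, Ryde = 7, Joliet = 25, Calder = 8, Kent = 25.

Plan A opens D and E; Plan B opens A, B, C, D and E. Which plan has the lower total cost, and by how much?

Plan A: {D, E}: Vance→E 7·4=28, Holm→E 4·22=88, Ryde→E 6·7=42, Joliet→D 8·25=200, Calder→E 13·8=104, Kent→D 12·25=300. Service 762; fixed 50; total 812.
Plan B: {A, B, C, D, E}: Vance→B 7·4=28, Holm→E 4·22=88, Ryde→C 3·7=21, Joliet→D 8·25=200, Calder→B 2·8=16, Kent→C 7·25=175. Service 528; fixed 170; total 698.
Difference: |812 − 698| = 114.

Plan B is cheaper by 114.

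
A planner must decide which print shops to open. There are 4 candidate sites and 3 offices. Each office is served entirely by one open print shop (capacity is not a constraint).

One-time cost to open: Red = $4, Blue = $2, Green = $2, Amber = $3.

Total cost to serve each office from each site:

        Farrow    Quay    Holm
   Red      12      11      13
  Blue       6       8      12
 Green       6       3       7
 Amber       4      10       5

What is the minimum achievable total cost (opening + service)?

Minimum total cost: 17

For any fixed open set, each office goes to its cheapest open site; total = fixed + service.
{Green, Amber}: Farrow→Amber 4, Quay→Green 3, Holm→Amber 5. Service 12; fixed 5; total 17.
{Green}: Farrow→Green 6, Quay→Green 3, Holm→Green 7. Service 16; fixed 2; total 18.
{Blue, Green, Amber}: Farrow→Amber 4, Quay→Green 3, Holm→Amber 5. Service 12; fixed 7; total 19.
{Red, Blue, Green, Amber}: Farrow→Amber 4, Quay→Green 3, Holm→Amber 5. Service 12; fixed 11; total 23.
(All 15 nonempty subsets were checked; Green and Amber is lowest.)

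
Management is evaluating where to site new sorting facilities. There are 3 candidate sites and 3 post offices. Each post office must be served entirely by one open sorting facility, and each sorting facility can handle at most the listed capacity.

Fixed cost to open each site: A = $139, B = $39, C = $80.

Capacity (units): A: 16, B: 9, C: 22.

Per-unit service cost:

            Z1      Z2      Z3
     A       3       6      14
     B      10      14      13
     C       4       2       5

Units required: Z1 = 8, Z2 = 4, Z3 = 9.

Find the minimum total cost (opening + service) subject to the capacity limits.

Minimum total cost: 165

Open {C}: Z1→C 4·8=32, Z2→C 2·4=8, Z3→C 5·9=45.
Loads: C carries 21/22. Service 85; fixed 80; total 165.
Next best feasible plan costs 204.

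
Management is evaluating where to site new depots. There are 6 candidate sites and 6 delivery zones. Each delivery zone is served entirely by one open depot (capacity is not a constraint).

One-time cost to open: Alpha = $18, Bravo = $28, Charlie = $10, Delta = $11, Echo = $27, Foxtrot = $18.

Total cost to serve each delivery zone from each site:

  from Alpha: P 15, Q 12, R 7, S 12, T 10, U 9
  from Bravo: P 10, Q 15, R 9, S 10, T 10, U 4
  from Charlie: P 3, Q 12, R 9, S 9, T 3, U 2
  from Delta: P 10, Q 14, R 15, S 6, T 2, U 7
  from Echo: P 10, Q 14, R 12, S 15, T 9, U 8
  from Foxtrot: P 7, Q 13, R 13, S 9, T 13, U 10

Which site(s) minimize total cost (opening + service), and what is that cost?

Open Charlie only; minimum total cost 48.

For any fixed open set, each delivery zone goes to its cheapest open site; total = fixed + service.
{Charlie}: P→Charlie 3, Q→Charlie 12, R→Charlie 9, S→Charlie 9, T→Charlie 3, U→Charlie 2. Service 38; fixed 10; total 48.
{Charlie, Delta}: service 34 + fixed 21 = 55
{Alpha, Charlie}: service 36 + fixed 28 = 64
{Alpha, Bravo, Charlie, Delta, Echo, Foxtrot}: service 32 + fixed 112 = 144
No other subset beats 48.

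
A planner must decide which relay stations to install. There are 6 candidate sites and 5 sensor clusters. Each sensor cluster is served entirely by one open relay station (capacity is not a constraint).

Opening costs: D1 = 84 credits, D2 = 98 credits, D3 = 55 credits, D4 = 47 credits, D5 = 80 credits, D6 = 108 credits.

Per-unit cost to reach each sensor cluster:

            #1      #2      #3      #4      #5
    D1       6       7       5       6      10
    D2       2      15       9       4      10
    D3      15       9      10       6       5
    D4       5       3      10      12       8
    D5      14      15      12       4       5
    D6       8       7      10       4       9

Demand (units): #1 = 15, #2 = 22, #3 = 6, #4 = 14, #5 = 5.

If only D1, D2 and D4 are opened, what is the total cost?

Each sensor cluster is assigned to its cheapest site among the open ones.
{D1, D2, D4}: #1→D2 2·15=30, #2→D4 3·22=66, #3→D1 5·6=30, #4→D2 4·14=56, #5→D4 8·5=40. Service 222; fixed 229; total 451.

Total cost: 451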